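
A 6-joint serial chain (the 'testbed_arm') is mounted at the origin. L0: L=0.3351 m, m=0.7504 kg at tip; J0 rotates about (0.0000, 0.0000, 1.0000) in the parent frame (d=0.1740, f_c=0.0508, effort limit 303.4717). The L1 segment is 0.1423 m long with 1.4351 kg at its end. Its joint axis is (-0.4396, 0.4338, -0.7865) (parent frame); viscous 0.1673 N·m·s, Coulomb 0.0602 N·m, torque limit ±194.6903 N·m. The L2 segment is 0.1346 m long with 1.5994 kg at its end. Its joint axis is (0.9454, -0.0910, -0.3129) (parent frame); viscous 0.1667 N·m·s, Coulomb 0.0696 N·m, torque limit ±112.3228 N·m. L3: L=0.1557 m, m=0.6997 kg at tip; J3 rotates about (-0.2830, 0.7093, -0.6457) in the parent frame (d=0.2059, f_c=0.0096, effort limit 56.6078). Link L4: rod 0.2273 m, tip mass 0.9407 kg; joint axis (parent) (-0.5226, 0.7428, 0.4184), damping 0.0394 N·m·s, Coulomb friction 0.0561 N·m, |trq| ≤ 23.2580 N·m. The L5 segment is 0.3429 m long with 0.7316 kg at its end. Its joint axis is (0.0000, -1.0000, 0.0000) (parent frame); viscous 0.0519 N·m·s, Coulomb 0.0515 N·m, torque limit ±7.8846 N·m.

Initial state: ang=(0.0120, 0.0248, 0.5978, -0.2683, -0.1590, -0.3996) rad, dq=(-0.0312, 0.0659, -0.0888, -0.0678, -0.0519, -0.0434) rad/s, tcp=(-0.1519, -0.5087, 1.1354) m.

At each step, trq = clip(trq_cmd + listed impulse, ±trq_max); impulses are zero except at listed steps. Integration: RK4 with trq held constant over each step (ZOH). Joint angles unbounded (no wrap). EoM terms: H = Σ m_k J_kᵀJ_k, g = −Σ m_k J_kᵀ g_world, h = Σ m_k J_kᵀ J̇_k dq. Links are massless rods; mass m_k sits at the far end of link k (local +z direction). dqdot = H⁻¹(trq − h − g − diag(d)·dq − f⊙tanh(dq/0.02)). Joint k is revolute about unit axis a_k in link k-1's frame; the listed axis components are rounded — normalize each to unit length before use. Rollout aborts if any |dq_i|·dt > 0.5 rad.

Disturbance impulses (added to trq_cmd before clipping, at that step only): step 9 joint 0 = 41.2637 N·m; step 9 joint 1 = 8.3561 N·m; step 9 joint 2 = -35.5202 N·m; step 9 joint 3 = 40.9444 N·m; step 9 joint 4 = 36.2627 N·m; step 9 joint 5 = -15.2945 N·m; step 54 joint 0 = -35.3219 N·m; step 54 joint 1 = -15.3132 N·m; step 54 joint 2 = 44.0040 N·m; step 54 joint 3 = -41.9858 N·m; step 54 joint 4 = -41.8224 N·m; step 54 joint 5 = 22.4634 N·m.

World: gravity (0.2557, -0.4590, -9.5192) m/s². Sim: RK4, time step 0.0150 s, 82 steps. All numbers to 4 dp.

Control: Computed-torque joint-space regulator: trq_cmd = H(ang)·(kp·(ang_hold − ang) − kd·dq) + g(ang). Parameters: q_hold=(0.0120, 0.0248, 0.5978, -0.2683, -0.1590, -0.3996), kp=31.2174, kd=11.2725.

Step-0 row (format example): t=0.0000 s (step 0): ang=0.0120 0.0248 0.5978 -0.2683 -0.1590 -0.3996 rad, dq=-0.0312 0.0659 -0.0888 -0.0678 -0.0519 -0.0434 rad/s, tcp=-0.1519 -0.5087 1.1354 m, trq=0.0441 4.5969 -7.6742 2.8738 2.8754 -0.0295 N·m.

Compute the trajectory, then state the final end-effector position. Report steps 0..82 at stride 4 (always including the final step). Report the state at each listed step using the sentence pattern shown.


t=0.0600 s (step 4): ang=0.0106 0.0282 0.5956 -0.2706 -0.1591 -0.3993 rad, dq=-0.0098 0.0177 -0.0426 -0.0271 -0.0159 0.0029 rad/s, tcp=-0.1535 -0.5058 1.1370 m, trq=-0.1567 4.9287 -7.9850 2.8548 2.9090 0.0177 N·m.
t=0.1200 s (step 8): ang=0.0100 0.0298 0.5954 -0.2710 -0.1587 -0.3986 rad, dq=0.0046 -0.0147 -0.0393 -0.0188 -0.0243 -0.0076 rad/s, tcp=-0.1540 -0.5047 1.1376 m, trq=-0.2586 5.1045 -8.1564 2.8454 2.9290 0.0492 N·m.
t=0.1800 s (step 12): ang=0.1410 -0.1527 0.3544 -0.0784 -0.5282 -0.3330 rad, dq=3.6574 -1.8451 -2.7400 2.4211 -4.3067 2.4696 rad/s, tcp=-0.1383 -0.5139 1.1360 m, trq=-4.8710 4.2421 -5.7488 0.3308 1.0235 0.6533 N·m.
t=0.2400 s (step 16): ang=0.2670 -0.1696 0.3142 -0.0220 -0.6090 -0.2316 rad, dq=0.9660 0.2246 0.1479 0.1798 0.0232 0.9164 rad/s, tcp=-0.1215 -0.5158 1.1351 m, trq=-2.4076 5.0509 -6.6470 2.5857 2.3096 0.0865 N·m.
t=0.3000 s (step 20): ang=0.2925 -0.1629 0.3247 -0.0153 -0.6008 -0.2107 rad, dq=0.0389 0.0141 0.1593 0.0269 0.2250 -0.0493 rad/s, tcp=-0.1109 -0.5175 1.1363 m, trq=-1.4139 5.3205 -6.8031 3.2184 2.7861 -0.0523 N·m.
t=0.3600 s (step 24): ang=0.2871 -0.1636 0.3325 -0.0216 -0.5817 -0.2182 rad, dq=-0.1867 -0.0163 0.1235 -0.1821 0.3613 -0.1896 rad/s, tcp=-0.1049 -0.5196 1.1372 m, trq=-0.9733 5.4517 -7.0005 3.5252 3.0703 -0.1654 N·m.
t=0.4200 s (step 28): ang=0.2731 -0.1648 0.3393 -0.0341 -0.5604 -0.2315 rad, dq=-0.2702 -0.0191 0.1094 -0.2208 0.3398 -0.2458 rad/s, tcp=-0.1024 -0.5219 1.1375 m, trq=-0.7416 5.5370 -7.1766 3.6905 3.2508 -0.2295 N·m.
t=0.4800 s (step 32): ang=0.2563 -0.1660 0.3451 -0.0478 -0.5412 -0.2464 rad, dq=-0.2860 -0.0178 0.0884 -0.2287 0.2966 -0.2484 rad/s, tcp=-0.1022 -0.5238 1.1372 m, trq=-0.6025 5.5844 -7.3070 3.7824 3.3681 -0.2691 N·m.
t=0.5400 s (step 36): ang=0.2395 -0.1671 0.3496 -0.0616 -0.5247 -0.2607 rad, dq=-0.2736 -0.0152 0.0659 -0.2259 0.2546 -0.2287 rad/s, tcp=-0.1036 -0.5254 1.1366 m, trq=-0.5124 5.6070 -7.3962 3.8355 3.4480 -0.2960 N·m.
t=0.6000 s (step 40): ang=0.2238 -0.1680 0.3528 -0.0750 -0.5105 -0.2736 rad, dq=-0.2513 -0.0119 0.0463 -0.2172 0.2193 -0.2021 rad/s, tcp=-0.1058 -0.5265 1.1360 m, trq=-0.4515 5.6144 -7.4531 3.8665 3.5036 -0.3155 N·m.
t=0.6600 s (step 44): ang=0.2095 -0.1687 0.3549 -0.0877 -0.4982 -0.2849 rad, dq=-0.2317 -0.0031 0.0399 -0.1992 0.1937 -0.1764 rad/s, tcp=-0.1086 -0.5271 1.1355 m, trq=-0.4101 5.6138 -7.4885 3.8838 3.5419 -0.3297 N·m.
t=0.7200 s (step 48): ang=0.1962 -0.1693 0.3567 -0.0989 -0.4875 -0.2946 rad, dq=-0.2270 0.0115 0.0564 -0.1614 0.1801 -0.1536 rad/s, tcp=-0.1115 -0.5273 1.1351 m, trq=-0.3834 5.6143 -7.5169 3.8878 3.5626 -0.3377 N·m.
t=0.7800 s (step 52): ang=0.1838 -0.1696 0.3585 -0.1087 -0.4774 -0.3028 rad, dq=-0.2094 0.0193 0.0581 -0.1446 0.1716 -0.1296 rad/s, tcp=-0.1145 -0.5272 1.1349 m, trq=-0.3683 5.6090 -7.5342 3.8819 3.5709 -0.3406 N·m.
t=0.8400 s (step 56): ang=0.1079 0.1228 0.7098 -0.2289 -0.1056 -0.3123 rad, dq=-0.6270 8.4016 10.9478 -2.7488 12.2620 1.3559 rad/s, tcp=-0.1261 -0.5238 1.1290 m, trq=4.4869 8.0668 -17.4722 8.3260 6.5633 -0.8597 N·m.
t=0.9000 s (step 60): ang=0.0793 0.3062 1.0060 -0.3059 0.2680 -0.2691 rad, dq=-0.7199 0.5684 1.7442 -0.4906 2.5991 0.0017 rad/s, tcp=-0.1439 -0.5173 1.1090 m, trq=2.8666 6.9168 -14.9121 4.3741 4.6004 -0.3077 N·m.
t=0.9600 s (step 64): ang=0.0462 0.3070 1.0462 -0.3236 0.3375 -0.2806 rad, dq=-0.3206 -0.2311 0.0056 -0.1376 0.1722 -0.2449 rad/s, tcp=-0.1511 -0.5172 1.1015 m, trq=1.3700 6.2507 -12.3196 2.6211 3.4925 -0.0318 N·m.
t=1.0200 s (step 68): ang=0.0391 0.2947 1.0365 -0.3256 0.3299 -0.2863 rad, dq=0.0180 -0.1927 -0.2860 0.0345 -0.3123 0.0114 rad/s, tcp=-0.1524 -0.5186 1.1011 m, trq=0.4069 5.9113 -10.8371 1.7380 2.7950 0.1476 N·m.
t=1.0800 s (step 72): ang=0.0413 0.2819 1.0139 -0.3202 0.3046 -0.2853 rad, dq=0.0553 -0.2244 -0.4351 0.1248 -0.4926 0.0173 rad/s, tcp=-0.1500 -0.5194 1.1039 m, trq=-0.1103 5.7285 -10.0003 1.2946 2.3869 0.2879 N·m.
t=1.1400 s (step 76): ang=0.0451 0.2689 0.9871 -0.3118 0.2742 -0.2841 rad, dq=0.0725 -0.2052 -0.4469 0.1463 -0.5065 0.0185 rad/s, tcp=-0.1459 -0.5196 1.1080 m, trq=-0.3815 5.5992 -9.5256 1.1024 2.1660 0.3650 N·m.
t=1.2000 s (step 80): ang=0.0493 0.2576 0.9615 -0.3028 0.2452 -0.2829 rad, dq=0.0648 -0.1718 -0.4064 0.1448 -0.4586 0.0170 rad/s, tcp=-0.1417 -0.5190 1.1123 m, trq=-0.4956 5.4885 -9.2495 1.0547 2.0589 0.3978 N·m.
t=1.2300 s (step 82): ang=0.0510 0.2527 0.9497 -0.2985 0.2319 -0.2824 rad, dq=0.0552 -0.1545 -0.3790 0.1405 -0.4267 0.0158 rad/s, tcp=-0.1397 -0.5185 1.1144 m.
final tcp position (m): -0.1397 -0.5185 1.1144


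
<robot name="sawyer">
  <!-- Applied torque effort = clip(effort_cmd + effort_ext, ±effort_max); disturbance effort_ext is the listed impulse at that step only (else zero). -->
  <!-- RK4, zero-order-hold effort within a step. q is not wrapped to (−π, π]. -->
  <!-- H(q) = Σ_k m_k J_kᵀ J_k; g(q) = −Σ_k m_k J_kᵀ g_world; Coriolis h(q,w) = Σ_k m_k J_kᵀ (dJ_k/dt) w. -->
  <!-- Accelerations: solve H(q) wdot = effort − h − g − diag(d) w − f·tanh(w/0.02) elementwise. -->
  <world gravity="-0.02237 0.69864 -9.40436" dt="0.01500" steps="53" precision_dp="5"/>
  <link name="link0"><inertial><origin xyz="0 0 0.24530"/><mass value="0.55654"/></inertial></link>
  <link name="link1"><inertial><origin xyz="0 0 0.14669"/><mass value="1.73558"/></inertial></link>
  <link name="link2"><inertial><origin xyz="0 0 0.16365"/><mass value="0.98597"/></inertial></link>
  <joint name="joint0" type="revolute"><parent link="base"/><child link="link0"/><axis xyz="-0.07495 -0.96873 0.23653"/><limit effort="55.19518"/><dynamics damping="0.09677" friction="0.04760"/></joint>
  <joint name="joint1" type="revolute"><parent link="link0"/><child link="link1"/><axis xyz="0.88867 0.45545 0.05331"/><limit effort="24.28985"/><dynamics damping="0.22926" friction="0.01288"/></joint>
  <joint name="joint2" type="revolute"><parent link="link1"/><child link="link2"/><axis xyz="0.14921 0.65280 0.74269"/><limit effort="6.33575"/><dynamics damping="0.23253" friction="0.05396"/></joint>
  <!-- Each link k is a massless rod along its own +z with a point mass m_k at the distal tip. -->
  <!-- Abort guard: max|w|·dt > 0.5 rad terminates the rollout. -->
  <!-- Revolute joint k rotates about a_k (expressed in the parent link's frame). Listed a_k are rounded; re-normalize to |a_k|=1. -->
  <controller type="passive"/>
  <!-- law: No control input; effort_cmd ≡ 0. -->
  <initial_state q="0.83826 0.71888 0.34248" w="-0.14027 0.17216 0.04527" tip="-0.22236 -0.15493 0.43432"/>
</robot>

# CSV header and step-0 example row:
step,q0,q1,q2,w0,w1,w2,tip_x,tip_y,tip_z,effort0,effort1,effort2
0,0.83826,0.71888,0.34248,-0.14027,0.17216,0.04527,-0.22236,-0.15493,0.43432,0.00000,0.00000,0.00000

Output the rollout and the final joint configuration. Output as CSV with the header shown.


step,q0,q1,q2,w0,w1,w2,tip_x,tip_y,tip_z,effort0,effort1,effort2
1,0.83914,0.72441,0.34688,0.25245,0.56265,0.49877,-0.22087,-0.15558,0.43401,0.00000,0.00000,0.00000
2,0.84574,0.73572,0.35654,0.62456,0.94474,0.76328,-0.21959,-0.15695,0.43244,0.00000,0.00000,0.00000
3,0.85784,0.75271,0.36917,0.98804,1.31951,0.90317,-0.21864,-0.15907,0.42956,0.00000,0.00000,0.00000
4,0.87538,0.77526,0.38321,1.35082,1.68569,0.95531,-0.21808,-0.16190,0.42536,0.00000,0.00000,0.00000
5,0.89839,0.80323,0.39751,1.71902,2.04091,0.94129,-0.21796,-0.16539,0.41980,0.00000,0.00000,0.00000
6,0.92700,0.83642,0.41118,2.09765,2.38151,0.87372,-0.21831,-0.16947,0.41285,0.00000,0.00000,0.00000
7,0.96140,0.87458,0.42349,2.49094,2.70230,0.76062,-0.21913,-0.17403,0.40446,0.00000,0.00000,0.00000
8,1.00182,0.91735,0.43381,2.90253,2.99628,0.60853,-0.22045,-0.17894,0.39459,0.00000,0.00000,0.00000
9,1.04858,0.96429,0.44159,3.33536,3.25442,0.42494,-0.22228,-0.18408,0.38323,0.00000,0.00000,0.00000
10,1.10200,1.01475,0.44645,3.79154,3.46558,0.22036,-0.22465,-0.18931,0.37035,0.00000,0.00000,0.00000
11,1.16245,1.06795,0.44818,4.27251,3.61640,0.01710,-0.22760,-0.19449,0.35596,0.00000,0.00000,0.00000
12,1.23033,1.12287,0.44752,4.78479,3.69132,-0.07819,-0.23117,-0.19942,0.34009,0.00000,0.00000,0.00000
13,1.30608,1.17824,0.44599,5.31692,3.67587,-0.12444,-0.23544,-0.20390,0.32279,0.00000,0.00000,0.00000
14,1.38988,1.23260,0.44398,5.85712,3.55271,-0.13250,-0.24055,-0.20790,0.30409,0.00000,0.00000,0.00000
15,1.48178,1.28420,0.44245,6.39305,3.30381,-0.05444,-0.24667,-0.21140,0.28399,0.00000,0.00000,0.00000
16,1.58153,1.33102,0.44266,6.90020,2.91503,0.08161,-0.25398,-0.21451,0.26241,0.00000,0.00000,0.00000
17,1.68852,1.37086,0.44553,7.35353,2.37035,0.33705,-0.26262,-0.21746,0.23918,0.00000,0.00000,0.00000
18,1.80172,1.40129,0.45383,7.72220,1.65843,0.80405,-0.27268,-0.22043,0.21407,0.00000,0.00000,0.00000
19,1.91954,1.41977,0.47059,7.96216,0.77809,1.45738,-0.28414,-0.22361,0.18671,0.00000,0.00000,0.00000
20,2.03971,1.42382,0.49820,8.02728,-0.26486,2.23757,-0.29682,-0.22727,0.15658,0.00000,0.00000,0.00000
21,2.15928,1.41108,0.53785,7.87754,-1.45803,3.04326,-0.31032,-0.23164,0.12310,0.00000,0.00000,0.00000
22,2.27481,1.37936,0.58892,7.48451,-2.79491,3.73244,-0.32394,-0.23692,0.08566,0.00000,0.00000,0.00000
23,2.38258,1.32655,0.64834,6.84507,-4.26711,4.12240,-0.33676,-0.24323,0.04379,0.00000,0.00000,0.00000
24,2.47906,1.25071,0.71007,5.98712,-5.86457,4.00524,-0.34764,-0.25045,-0.00274,0.00000,0.00000,0.00000
25,2.56140,1.15013,0.76496,4.97206,-7.55815,3.18088,-0.35540,-0.25821,-0.05382,0.00000,0.00000,0.00000
26,2.62789,1.02388,0.80131,3.89137,-9.26650,1.52479,-0.35889,-0.26577,-0.10903,0.00000,0.00000,0.00000
27,2.67837,0.87287,0.80679,2.85911,-10.82272,-0.87782,-0.35702,-0.27193,-0.16770,0.00000,0.00000,0.00000
28,2.71454,0.70113,0.77346,1.99758,-11.99633,-3.59877,-0.34863,-0.27484,-0.22888,0.00000,0.00000,0.00000
29,2.73960,0.51582,0.69967,1.39257,-12.61058,-6.15243,-0.33243,-0.27235,-0.29099,0.00000,0.00000,0.00000
30,2.75791,0.32572,0.59343,1.10244,-12.65281,-7.81598,-0.30734,-0.26237,-0.35144,0.00000,0.00000,0.00000
31,2.77424,0.13812,0.47211,1.12238,-12.32002,-8.12455,-0.27320,-0.24368,-0.40660,0.00000,0.00000,0.00000
32,2.79278,-0.04333,0.35615,1.38189,-11.86724,-7.16137,-0.23118,-0.21669,-0.45280,0.00000,0.00000,0.00000
33,2.81641,-0.21797,0.26086,1.78672,-11.41966,-5.47680,-0.18343,-0.18340,-0.48750,0.00000,0.00000,0.00000
34,2.84676,-0.38581,0.19226,2.27050,-10.94672,-3.69431,-0.13226,-0.14658,-0.50979,0.00000,0.00000,0.00000
35,2.88478,-0.54581,0.14845,2.80593,-10.36126,-2.21835,-0.07964,-0.10894,-0.52002,0.00000,0.00000,0.00000
36,2.93116,-0.69575,0.12340,3.38502,-9.59902,-1.20372,-0.02712,-0.07276,-0.51931,0.00000,0.00000,0.00000
37,2.98651,-0.83278,0.11009,3.99911,-8.63786,-0.64357,0.02409,-0.03967,-0.50930,0.00000,0.00000,0.00000
38,3.05122,-0.95394,0.10228,4.62894,-7.48846,-0.45102,0.07312,-0.01074,-0.49183,0.00000,0.00000,0.00000
39,3.12530,-1.05665,0.09535,5.24247,-6.18312,-0.50640,0.11941,0.01354,-0.46884,0.00000,0.00000,0.00000
40,3.20821,-1.13889,0.08651,5.79821,-4.76973,-0.68233,0.16270,0.03310,-0.44213,0.00000,0.00000,0.00000
41,3.29874,-1.19950,0.07488,6.25260,-3.30832,-0.86116,0.20296,0.04821,-0.41330,0.00000,0.00000,0.00000
42,3.39510,-1.23824,0.06113,6.56953,-1.86622,-0.95142,0.24033,0.05926,-0.38364,0.00000,0.00000,0.00000
43,3.49503,-1.25592,0.04704,6.72847,-0.50969,-0.90184,0.27506,0.06670,-0.35408,0.00000,0.00000,0.00000
44,3.59615,-1.25426,0.03483,6.72802,0.70273,-0.70319,0.30744,0.07093,-0.32524,0.00000,0.00000,0.00000
45,3.69615,-1.23572,0.02646,6.58390,1.73716,-0.39798,0.33767,0.07229,-0.29744,0.00000,0.00000,0.00000
46,3.79308,-1.20312,0.02311,6.32288,2.57824,-0.04703,0.36589,0.07102,-0.27080,0.00000,0.00000,0.00000
47,3.88535,-1.15928,0.02437,5.96422,3.24159,0.15570,0.39209,0.06735,-0.24527,0.00000,0.00000,0.00000
48,3.97173,-1.10677,0.02754,5.54694,3.72910,0.26902,0.41620,0.06151,-0.22071,0.00000,0.00000,0.00000
49,4.05163,-1.04823,0.03231,5.10299,4.05036,0.35904,0.43806,0.05380,-0.19715,0.00000,0.00000,0.00000
50,4.12476,-0.98597,0.03800,4.64720,4.23054,0.38843,0.45752,0.04454,-0.17466,0.00000,0.00000,0.00000
51,4.19104,-0.92191,0.04363,4.19024,4.29314,0.35137,0.47450,0.03407,-0.15339,0.00000,0.00000,0.00000
52,4.25050,-0.85765,0.04827,3.73897,4.25945,0.25986,0.48900,0.02275,-0.13350,0.00000,0.00000,0.00000
53,4.30326,-0.79451,0.05125,3.29719,4.14856,0.13316,0.50111,0.01093,-0.11518,,,
# final q (rad): 4.30326 -0.79451 0.05125


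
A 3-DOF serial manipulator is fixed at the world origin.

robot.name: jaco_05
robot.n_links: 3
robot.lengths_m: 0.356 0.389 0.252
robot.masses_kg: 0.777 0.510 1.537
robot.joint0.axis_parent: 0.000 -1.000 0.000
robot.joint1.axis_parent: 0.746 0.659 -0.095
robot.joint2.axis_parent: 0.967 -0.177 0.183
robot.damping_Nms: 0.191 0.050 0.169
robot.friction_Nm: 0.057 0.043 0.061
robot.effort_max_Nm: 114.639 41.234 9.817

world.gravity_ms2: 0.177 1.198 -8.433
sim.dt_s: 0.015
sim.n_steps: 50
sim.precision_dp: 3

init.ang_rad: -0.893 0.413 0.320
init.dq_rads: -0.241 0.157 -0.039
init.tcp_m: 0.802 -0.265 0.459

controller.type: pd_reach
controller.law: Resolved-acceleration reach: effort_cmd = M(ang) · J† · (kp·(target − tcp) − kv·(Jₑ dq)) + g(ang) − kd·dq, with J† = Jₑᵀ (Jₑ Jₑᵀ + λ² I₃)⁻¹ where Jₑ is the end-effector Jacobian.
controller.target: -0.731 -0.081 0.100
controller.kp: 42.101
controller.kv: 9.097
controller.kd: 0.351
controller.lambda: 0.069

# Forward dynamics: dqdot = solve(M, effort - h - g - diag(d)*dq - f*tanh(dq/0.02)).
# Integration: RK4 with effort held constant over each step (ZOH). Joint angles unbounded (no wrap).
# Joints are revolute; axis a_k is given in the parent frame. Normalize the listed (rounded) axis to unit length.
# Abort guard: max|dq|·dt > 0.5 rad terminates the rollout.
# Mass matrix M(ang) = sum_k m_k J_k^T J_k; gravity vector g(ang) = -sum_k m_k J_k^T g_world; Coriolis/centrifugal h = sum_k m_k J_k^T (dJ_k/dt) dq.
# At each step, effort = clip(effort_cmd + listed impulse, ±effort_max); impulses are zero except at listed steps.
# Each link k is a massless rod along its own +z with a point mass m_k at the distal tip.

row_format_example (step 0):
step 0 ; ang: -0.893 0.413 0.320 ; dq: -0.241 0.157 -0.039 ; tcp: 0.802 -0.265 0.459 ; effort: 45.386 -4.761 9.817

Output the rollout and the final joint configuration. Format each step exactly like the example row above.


step 1 ; ang: -0.897 0.410 0.340 ; dq: -0.328 -0.529 2.672 ; tcp: 0.801 -0.268 0.457 ; effort: 39.430 -5.037 8.630
step 2 ; ang: -0.903 0.397 0.399 ; dq: -0.410 -1.137 4.999 ; tcp: 0.795 -0.274 0.456 ; effort: 33.670 -5.597 7.148
step 3 ; ang: -0.910 0.376 0.487 ; dq: -0.438 -1.590 6.751 ; tcp: 0.785 -0.281 0.456 ; effort: 29.791 -6.023 6.442
step 4 ; ang: -0.916 0.350 0.600 ; dq: -0.418 -1.948 8.168 ; tcp: 0.769 -0.289 0.456 ; effort: 28.360 -6.067 6.285
step 5 ; ang: -0.922 0.319 0.731 ; dq: -0.289 -2.122 9.189 ; tcp: 0.749 -0.297 0.455 ; effort: 28.652 -5.782 6.416
step 6 ; ang: -0.924 0.287 0.874 ; dq: -0.025 -2.071 9.842 ; tcp: 0.725 -0.304 0.453 ; effort: 29.489 -5.334 6.521
step 7 ; ang: -0.922 0.258 1.024 ; dq: 0.369 -1.800 10.222 ; tcp: 0.695 -0.309 0.450 ; effort: 30.093 -4.844 6.389
step 8 ; ang: -0.912 0.234 1.179 ; dq: 0.878 -1.317 10.394 ; tcp: 0.662 -0.312 0.445 ; effort: 30.135 -4.362 5.947
step 9 ; ang: -0.895 0.220 1.335 ; dq: 1.486 -0.626 10.397 ; tcp: 0.624 -0.314 0.440 ; effort: 29.555 -3.904 5.212
step 10 ; ang: -0.867 0.217 1.489 ; dq: 2.172 0.265 10.245 ; tcp: 0.583 -0.315 0.433 ; effort: 28.393 -3.472 4.253
step 11 ; ang: -0.829 0.229 1.641 ; dq: 2.914 1.337 9.936 ; tcp: 0.539 -0.313 0.425 ; effort: 26.720 -3.070 3.160
step 12 ; ang: -0.780 0.258 1.786 ; dq: 3.689 2.556 9.451 ; tcp: 0.492 -0.310 0.416 ; effort: 24.614 -2.733 2.035
step 13 ; ang: -0.719 0.306 1.923 ; dq: 4.468 3.849 8.781 ; tcp: 0.444 -0.305 0.406 ; effort: 22.168 -2.486 0.977
step 14 ; ang: -0.646 0.373 2.048 ; dq: 5.224 5.109 7.928 ; tcp: 0.395 -0.298 0.397 ; effort: 19.503 -2.362 0.075
step 15 ; ang: -0.562 0.458 2.159 ; dq: 5.936 6.203 6.915 ; tcp: 0.345 -0.291 0.388 ; effort: 16.759 -2.388 -0.603
step 16 ; ang: -0.468 0.558 2.255 ; dq: 6.590 7.001 5.794 ; tcp: 0.296 -0.282 0.379 ; effort: 14.082 -2.582 -1.017
step 17 ; ang: -0.365 0.666 2.333 ; dq: 7.185 7.404 4.645 ; tcp: 0.246 -0.274 0.370 ; effort: 11.589 -2.935 -1.167
step 18 ; ang: -0.253 0.777 2.394 ; dq: 7.729 7.371 3.564 ; tcp: 0.197 -0.265 0.361 ; effort: 9.342 -3.408 -1.091
step 19 ; ang: -0.134 0.885 2.441 ; dq: 8.228 6.912 2.644 ; tcp: 0.149 -0.258 0.352 ; effort: 7.338 -3.931 -0.856
step 20 ; ang: -0.007 0.983 2.475 ; dq: 8.682 6.082 1.953 ; tcp: 0.101 -0.250 0.342 ; effort: 5.519 -4.411 -0.541
step 21 ; ang: 0.126 1.066 2.501 ; dq: 9.070 4.950 1.525 ; tcp: 0.055 -0.243 0.332 ; effort: 3.792 -4.746 -0.217
step 22 ; ang: 0.265 1.130 2.522 ; dq: 9.353 3.591 1.348 ; tcp: 0.011 -0.236 0.321 ; effort: 2.042 -4.832 0.066
step 23 ; ang: 0.406 1.173 2.542 ; dq: 9.475 2.078 1.369 ; tcp: -0.033 -0.230 0.310 ; effort: 0.158 -4.584 0.281
step 24 ; ang: 0.548 1.192 2.564 ; dq: 9.382 0.483 1.507 ; tcp: -0.074 -0.224 0.299 ; effort: -1.940 -3.946 0.425
step 25 ; ang: 0.686 1.187 2.587 ; dq: 9.037 -1.114 1.667 ; tcp: -0.115 -0.219 0.289 ; effort: -4.276 -2.927 0.508
step 26 ; ang: 0.817 1.159 2.613 ; dq: 8.441 -2.650 1.764 ; tcp: -0.155 -0.214 0.278 ; effort: -6.804 -1.571 0.549
step 27 ; ang: 0.938 1.109 2.640 ; dq: 7.634 -4.063 1.737 ; tcp: -0.195 -0.209 0.268 ; effort: -9.432 0.012 0.568
step 28 ; ang: 1.045 1.038 2.665 ; dq: 6.689 -5.304 1.558 ; tcp: -0.235 -0.204 0.258 ; effort: -12.055 1.686 0.587
step 29 ; ang: 1.138 0.951 2.686 ; dq: 5.690 -6.336 1.230 ; tcp: -0.274 -0.199 0.246 ; effort: -14.583 3.322 0.620
step 30 ; ang: 1.216 0.850 2.701 ; dq: 4.714 -7.139 0.782 ; tcp: -0.313 -0.193 0.234 ; effort: -16.954 4.823 0.680
step 31 ; ang: 1.280 0.738 2.709 ; dq: 3.813 -7.702 0.255 ; tcp: -0.350 -0.188 0.221 ; effort: -19.125 6.135 0.774
step 32 ; ang: 1.331 0.620 2.709 ; dq: 3.021 -8.024 -0.289 ; tcp: -0.386 -0.182 0.206 ; effort: -21.066 7.239 0.892
step 33 ; ang: 1.371 0.499 2.700 ; dq: 2.346 -8.119 -0.821 ; tcp: -0.419 -0.175 0.191 ; effort: -22.749 8.139 1.046
step 34 ; ang: 1.402 0.378 2.684 ; dq: 1.784 -8.007 -1.311 ; tcp: -0.450 -0.168 0.175 ; effort: -24.151 8.849 1.239
step 35 ; ang: 1.425 0.260 2.661 ; dq: 1.325 -7.718 -1.732 ; tcp: -0.478 -0.161 0.159 ; effort: -25.252 9.384 1.464
step 36 ; ang: 1.442 0.147 2.633 ; dq: 0.952 -7.287 -2.071 ; tcp: -0.504 -0.154 0.143 ; effort: -26.041 9.760 1.709
step 37 ; ang: 1.454 0.042 2.600 ; dq: 0.652 -6.753 -2.319 ; tcp: -0.527 -0.147 0.127 ; effort: -26.522 9.990 1.957
step 38 ; ang: 1.462 -0.055 2.564 ; dq: 0.411 -6.157 -2.479 ; tcp: -0.548 -0.140 0.111 ; effort: -26.710 10.090 2.191
step 39 ; ang: 1.466 -0.143 2.526 ; dq: 0.219 -5.533 -2.558 ; tcp: -0.567 -0.133 0.097 ; effort: -26.635 10.076 2.398
step 40 ; ang: 1.469 -0.221 2.488 ; dq: 0.066 -4.911 -2.565 ; tcp: -0.584 -0.126 0.084 ; effort: -26.335 9.966 2.565
step 41 ; ang: 1.469 -0.290 2.449 ; dq: -0.055 -4.312 -2.513 ; tcp: -0.599 -0.119 0.072 ; effort: -25.861 9.776 2.686
step 42 ; ang: 1.467 -0.351 2.412 ; dq: -0.149 -3.750 -2.414 ; tcp: -0.612 -0.113 0.061 ; effort: -25.257 9.526 2.758
step 43 ; ang: 1.464 -0.403 2.377 ; dq: -0.223 -3.236 -2.284 ; tcp: -0.624 -0.107 0.052 ; effort: -24.554 9.231 2.784
step 44 ; ang: 1.460 -0.448 2.344 ; dq: -0.282 -2.775 -2.134 ; tcp: -0.634 -0.102 0.044 ; effort: -23.787 8.907 2.771
step 45 ; ang: 1.456 -0.487 2.313 ; dq: -0.329 -2.365 -1.973 ; tcp: -0.643 -0.097 0.038 ; effort: -22.985 8.566 2.724
step 46 ; ang: 1.451 -0.519 2.285 ; dq: -0.366 -2.004 -1.809 ; tcp: -0.651 -0.092 0.032 ; effort: -22.172 8.217 2.652
step 47 ; ang: 1.445 -0.547 2.259 ; dq: -0.394 -1.689 -1.648 ; tcp: -0.658 -0.088 0.029 ; effort: -21.367 7.869 2.560
step 48 ; ang: 1.439 -0.570 2.235 ; dq: -0.417 -1.415 -1.495 ; tcp: -0.664 -0.085 0.026 ; effort: -20.584 7.527 2.456
step 49 ; ang: 1.433 -0.590 2.214 ; dq: -0.433 -1.177 -1.352 ; tcp: -0.670 -0.082 0.024 ; effort: -19.831 7.197 2.345
step 50 ; ang: 1.426 -0.606 2.195 ; dq: -0.446 -0.971 -1.221 ; tcp: -0.674 -0.079 0.023
final ang (rad): 1.426 -0.606 2.195


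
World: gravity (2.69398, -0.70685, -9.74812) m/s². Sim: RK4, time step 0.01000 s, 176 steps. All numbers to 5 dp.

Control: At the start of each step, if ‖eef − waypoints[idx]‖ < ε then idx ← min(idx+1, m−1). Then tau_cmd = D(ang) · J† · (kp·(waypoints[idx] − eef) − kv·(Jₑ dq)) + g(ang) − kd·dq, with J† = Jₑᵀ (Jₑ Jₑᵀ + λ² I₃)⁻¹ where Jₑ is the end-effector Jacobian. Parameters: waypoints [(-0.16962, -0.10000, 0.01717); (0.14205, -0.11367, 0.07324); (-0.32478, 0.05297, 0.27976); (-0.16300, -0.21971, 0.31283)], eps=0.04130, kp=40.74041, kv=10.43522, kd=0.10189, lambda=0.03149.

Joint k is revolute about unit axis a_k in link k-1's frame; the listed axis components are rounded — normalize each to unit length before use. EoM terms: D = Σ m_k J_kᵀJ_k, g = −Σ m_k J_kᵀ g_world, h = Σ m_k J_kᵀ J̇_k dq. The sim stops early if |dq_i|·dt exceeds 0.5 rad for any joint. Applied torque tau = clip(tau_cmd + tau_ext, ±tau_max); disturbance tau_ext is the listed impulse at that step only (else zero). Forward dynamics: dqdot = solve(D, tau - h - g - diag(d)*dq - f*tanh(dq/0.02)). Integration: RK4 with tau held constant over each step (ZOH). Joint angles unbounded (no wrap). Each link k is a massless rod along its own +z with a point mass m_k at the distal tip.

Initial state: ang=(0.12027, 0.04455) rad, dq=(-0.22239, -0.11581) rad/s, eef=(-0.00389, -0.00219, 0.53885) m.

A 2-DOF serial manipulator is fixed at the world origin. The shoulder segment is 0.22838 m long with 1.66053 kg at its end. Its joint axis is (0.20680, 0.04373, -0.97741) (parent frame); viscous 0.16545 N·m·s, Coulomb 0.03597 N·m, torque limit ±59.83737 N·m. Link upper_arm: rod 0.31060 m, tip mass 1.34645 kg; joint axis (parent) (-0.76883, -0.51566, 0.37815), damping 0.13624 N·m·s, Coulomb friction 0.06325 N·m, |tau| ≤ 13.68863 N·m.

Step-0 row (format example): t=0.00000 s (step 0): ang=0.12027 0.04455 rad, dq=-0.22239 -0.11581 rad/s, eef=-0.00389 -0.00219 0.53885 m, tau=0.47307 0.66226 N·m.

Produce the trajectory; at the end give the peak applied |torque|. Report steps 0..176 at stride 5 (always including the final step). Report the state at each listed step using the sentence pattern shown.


t=0.05000 s (step 5): ang=0.19383 0.06787 rad, dq=2.04664 0.62222 rad/s, eef=-0.00535 -0.00404 0.53868 m, tau=0.19929 0.49309 N·m.
t=0.10000 s (step 10): ang=0.29844 0.09666 rad, dq=2.10434 0.51671 rad/s, eef=-0.00655 -0.00740 0.53836 m, tau=0.21093 0.35762 N·m.
t=0.15000 s (step 15): ang=0.40275 0.11887 rad, dq=2.06375 0.36965 rad/s, eef=-0.00690 -0.01220 0.53800 m, tau=0.22398 0.23334 N·m.
t=0.20000 s (step 20): ang=0.50435 0.13332 rad, dq=2.00280 0.20782 rad/s, eef=-0.00685 -0.01875 0.53761 m, tau=0.23884 0.12664 N·m.
t=0.25000 s (step 25): ang=0.60330 0.13958 rad, dq=1.96218 0.04344 rad/s, eef=-0.00693 -0.02729 0.53714 m, tau=0.26306 0.03890 N·m.
t=0.30000 s (step 30): ang=0.70412 0.13922 rad, dq=2.08482 -0.04743 rad/s, eef=-0.00777 -0.03787 0.53650 m, tau=0.29424 -0.07469 N·m.
t=0.35000 s (step 35): ang=0.80887 0.13340 rad, dq=2.09429 -0.19393 rad/s, eef=-0.01000 -0.05025 0.53553 m, tau=0.34074 -0.16680 N·m.
t=0.40000 s (step 40): ang=0.91310 0.11927 rad, dq=2.06454 -0.37809 rad/s, eef=-0.01424 -0.06453 0.53411 m, tau=0.37861 -0.21206 N·m.
t=0.45000 s (step 45): ang=1.01395 0.09490 rad, dq=1.94800 -0.60564 rad/s, eef=-0.02119 -0.08055 0.53199 m, tau=0.39643 -0.20888 N·m.
t=0.50000 s (step 50): ang=1.10566 0.05788 rad, dq=1.69634 -0.88279 rad/s, eef=-0.03138 -0.09788 0.52889 m, tau=0.39120 -0.15269 N·m.
t=0.55000 s (step 55): ang=1.18197 0.00618 rad, dq=1.34605 -1.18763 rad/s, eef=-0.04489 -0.11599 0.52443 m, tau=0.37792 -0.04666 N·m.
t=0.60000 s (step 60): ang=1.24030 -0.06068 rad, dq=0.99068 -1.48459 rad/s, eef=-0.06146 -0.13440 0.51811 m, tau=0.37277 0.10181 N·m.
t=0.65000 s (step 65): ang=1.28198 -0.14180 rad, dq=0.68312 -1.75763 rad/s, eef=-0.08060 -0.15276 0.50936 m, tau=0.37631 0.28989 N·m.
t=0.70000 s (step 70): ang=1.30961 -0.23598 rad, dq=0.42823 -2.00727 rad/s, eef=-0.10180 -0.17075 0.49760 m, tau=0.38247 0.51720 N·m.
t=0.75000 s (step 75): ang=1.32565 -0.34210 rad, dq=0.21837 -2.23548 rad/s, eef=-0.12445 -0.18805 0.48229 m, tau=0.38742 0.78127 N·m.
t=0.80000 s (step 80): ang=1.33216 -0.45908 rad, dq=0.04642 -2.44112 rad/s, eef=-0.14785 -0.20421 0.46298 m, tau=0.38991 1.07617 N·m.
t=0.85000 s (step 85): ang=1.33167 -0.58538 rad, dq=-0.05385 -2.60393 rad/s, eef=-0.17134 -0.21861 0.43944 m, tau=0.36601 1.39111 N·m.
t=0.90000 s (step 90): ang=1.32659 -0.71915 rad, dq=-0.15224 -2.74463 rad/s, eef=-0.19422 -0.23045 0.41178 m, tau=0.34058 1.71525 N·m.
t=0.95000 s (step 95): ang=1.31651 -0.85925 rad, dq=-0.25014 -2.85430 rad/s, eef=-0.21548 -0.23924 0.38032 m, tau=0.32075 2.03154 N·m.
t=1.00000 s (step 100): ang=1.30179 -1.00380 rad, dq=-0.33736 -2.92095 rad/s, eef=-0.23419 -0.24454 0.34580 m, tau=0.30103 2.32189 N·m.
t=1.05000 s (step 105): ang=1.28298 -1.15048 rad, dq=-0.41337 -2.93871 rad/s, eef=-0.24961 -0.24606 0.30932 m, tau=0.27945 2.56879 N·m.
t=1.10000 s (step 110): ang=1.26063 -1.29677 rad, dq=-0.47941 -2.90545 rad/s, eef=-0.26130 -0.24381 0.27221 m, tau=0.25592 2.75710 N·m.
t=1.15000 s (step 115): ang=1.23521 -1.44016 rad, dq=-0.53644 -2.82261 rad/s, eef=-0.26913 -0.23813 0.23584 m, tau=0.23150 2.87643 N·m.
t=1.20000 s (step 120): ang=1.20714 -1.57827 rad, dq=-0.58461 -2.69507 rad/s, eef=-0.27331 -0.22960 0.20148 m, tau=0.20789 2.92278 N·m.
t=1.25000 s (step 125): ang=1.17690 -1.70905 rad, dq=-0.62340 -2.53065 rad/s, eef=-0.27432 -0.21902 0.17011 m, tau=0.18686 2.89901 N·m.
t=1.30000 s (step 130): ang=1.14497 -1.83090 rad, dq=-0.65187 -2.33901 rad/s, eef=-0.27284 -0.20723 0.14234 m, tau=0.16986 2.81400 N·m.
t=1.35000 s (step 135): ang=1.11188 -1.94270 rad, dq=-0.66915 -2.13052 rad/s, eef=-0.26958 -0.19503 0.11843 m, tau=0.15779 2.68071 N·m.
t=1.40000 s (step 140): ang=1.07822 -2.04387 rad, dq=-0.67487 -1.91516 rad/s, eef=-0.26522 -0.18307 0.09831 m, tau=0.15096 2.51393 N·m.
t=1.45000 s (step 145): ang=1.04455 -2.13429 rad, dq=-0.66948 -1.70171 rad/s, eef=-0.26032 -0.17185 0.08170 m, tau=0.14917 2.32807 N·m.
t=1.50000 s (step 150): ang=1.01140 -2.21425 rad, dq=-0.65437 -1.49732 rad/s, eef=-0.25530 -0.16169 0.06818 m, tau=0.15186 2.13564 N·m.
t=1.55000 s (step 155): ang=0.97920 -2.28432 rad, dq=-0.63167 -1.30730 rad/s, eef=-0.25046 -0.15274 0.05730 m, tau=0.15824 1.94636 N·m.
t=1.60000 s (step 160): ang=0.94828 -2.34533 rad, dq=-0.60388 -1.13505 rad/s, eef=-0.24594 -0.14505 0.04859 m, tau=0.16737 1.76694 N·m.
t=1.65000 s (step 165): ang=0.91882 -2.39821 rad, dq=-0.57337 -0.98227 rad/s, eef=-0.24181 -0.13857 0.04164 m, tau=0.17829 1.60141 N·m.
t=1.70000 s (step 170): ang=0.89091 -2.44394 rad, dq=-0.54205 -0.84914 rad/s, eef=-0.23810 -0.13321 0.03609 m, tau=0.19012 1.45158 N·m.
t=1.75000 s (step 175): ang=0.86456 -2.48349 rad, dq=-0.51123 -0.73473 rad/s, eef=-0.23478 -0.12885 0.03165 m, tau=0.20207 1.31776 N·m.
t=1.76000 s (step 176): ang=0.85947 -2.49074 rad, dq=-0.50520 -0.71396 rad/s, eef=-0.23416 -0.12808 0.03087 m.
max |tau| (N·m): 2.92342


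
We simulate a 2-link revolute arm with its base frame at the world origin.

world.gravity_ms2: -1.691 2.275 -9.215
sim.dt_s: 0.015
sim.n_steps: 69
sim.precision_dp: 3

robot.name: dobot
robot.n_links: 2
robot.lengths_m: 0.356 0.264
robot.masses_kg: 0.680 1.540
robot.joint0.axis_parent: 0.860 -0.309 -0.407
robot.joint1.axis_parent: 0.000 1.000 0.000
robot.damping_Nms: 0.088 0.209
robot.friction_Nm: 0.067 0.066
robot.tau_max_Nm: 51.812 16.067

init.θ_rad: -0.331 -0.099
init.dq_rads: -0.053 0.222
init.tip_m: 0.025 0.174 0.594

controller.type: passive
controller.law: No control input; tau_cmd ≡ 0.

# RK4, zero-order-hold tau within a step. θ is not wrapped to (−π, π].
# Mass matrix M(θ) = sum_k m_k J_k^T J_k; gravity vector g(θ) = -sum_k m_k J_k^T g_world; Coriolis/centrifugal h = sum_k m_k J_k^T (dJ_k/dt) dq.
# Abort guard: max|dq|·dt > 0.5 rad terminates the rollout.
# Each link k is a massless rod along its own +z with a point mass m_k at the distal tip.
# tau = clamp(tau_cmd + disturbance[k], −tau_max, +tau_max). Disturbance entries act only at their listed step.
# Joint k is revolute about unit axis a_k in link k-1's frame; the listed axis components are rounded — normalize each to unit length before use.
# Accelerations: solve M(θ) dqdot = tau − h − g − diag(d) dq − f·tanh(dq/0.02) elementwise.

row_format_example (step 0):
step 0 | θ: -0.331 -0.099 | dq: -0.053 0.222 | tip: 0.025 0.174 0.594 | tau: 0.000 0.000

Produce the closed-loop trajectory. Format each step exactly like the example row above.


step 1 | θ: -0.333 -0.097 | dq: -0.208 0.034 | tip: 0.025 0.175 0.593 | tau: 0.000 0.000
step 2 | θ: -0.337 -0.098 | dq: -0.361 -0.128 | tip: 0.026 0.177 0.593 | tau: 0.000 0.000
step 3 | θ: -0.344 -0.101 | dq: -0.513 -0.282 | tip: 0.026 0.181 0.592 | tau: 0.000 0.000
step 4 | θ: -0.353 -0.106 | dq: -0.667 -0.429 | tip: 0.025 0.185 0.590 | tau: 0.000 0.000
step 5 | θ: -0.364 -0.114 | dq: -0.823 -0.570 | tip: 0.024 0.190 0.589 | tau: 0.000 0.000
step 6 | θ: -0.377 -0.123 | dq: -0.982 -0.706 | tip: 0.023 0.197 0.586 | tau: 0.000 0.000
step 7 | θ: -0.393 -0.135 | dq: -1.145 -0.836 | tip: 0.022 0.205 0.583 | tau: 0.000 0.000
step 8 | θ: -0.412 -0.148 | dq: -1.313 -0.960 | tip: 0.020 0.213 0.580 | tau: 0.000 0.000
step 9 | θ: -0.433 -0.164 | dq: -1.486 -1.077 | tip: 0.018 0.223 0.576 | tau: 0.000 0.000
step 10 | θ: -0.456 -0.181 | dq: -1.666 -1.187 | tip: 0.016 0.234 0.571 | tau: 0.000 0.000
step 11 | θ: -0.483 -0.199 | dq: -1.853 -1.287 | tip: 0.013 0.246 0.566 | tau: 0.000 0.000
step 12 | θ: -0.512 -0.219 | dq: -2.048 -1.376 | tip: 0.010 0.259 0.559 | tau: 0.000 0.000
step 13 | θ: -0.544 -0.240 | dq: -2.251 -1.450 | tip: 0.007 0.273 0.552 | tau: 0.000 0.000
step 14 | θ: -0.580 -0.263 | dq: -2.463 -1.508 | tip: 0.003 0.288 0.543 | tau: 0.000 0.000
step 15 | θ: -0.618 -0.286 | dq: -2.685 -1.545 | tip: -0.001 0.304 0.533 | tau: 0.000 0.000
step 16 | θ: -0.660 -0.309 | dq: -2.915 -1.556 | tip: -0.005 0.321 0.522 | tau: 0.000 0.000
step 17 | θ: -0.706 -0.332 | dq: -3.153 -1.537 | tip: -0.010 0.339 0.509 | tau: 0.000 0.000
step 18 | θ: -0.755 -0.355 | dq: -3.399 -1.481 | tip: -0.015 0.357 0.495 | tau: 0.000 0.000
step 19 | θ: -0.808 -0.376 | dq: -3.650 -1.381 | tip: -0.020 0.376 0.479 | tau: 0.000 0.000
step 20 | θ: -0.864 -0.396 | dq: -3.903 -1.232 | tip: -0.025 0.396 0.460 | tau: 0.000 0.000
step 21 | θ: -0.925 -0.413 | dq: -4.155 -1.025 | tip: -0.031 0.417 0.440 | tau: 0.000 0.000
step 22 | θ: -0.989 -0.426 | dq: -4.401 -0.755 | tip: -0.036 0.438 0.418 | tau: 0.000 0.000
step 23 | θ: -1.057 -0.435 | dq: -4.634 -0.415 | tip: -0.042 0.459 0.393 | tau: 0.000 0.000
step 24 | θ: -1.128 -0.438 | dq: -4.849 -0.003 | tip: -0.048 0.481 0.365 | tau: 0.000 0.000
step 25 | θ: -1.202 -0.435 | dq: -5.041 0.468 | tip: -0.054 0.502 0.335 | tau: 0.000 0.000
step 26 | θ: -1.279 -0.424 | dq: -5.201 1.010 | tip: -0.061 0.523 0.301 | tau: 0.000 0.000
step 27 | θ: -1.358 -0.404 | dq: -5.326 1.621 | tip: -0.067 0.543 0.265 | tau: 0.000 0.000
step 28 | θ: -1.438 -0.375 | dq: -5.411 2.288 | tip: -0.073 0.562 0.225 | tau: 0.000 0.000
step 29 | θ: -1.520 -0.336 | dq: -5.457 2.998 | tip: -0.080 0.578 0.182 | tau: 0.000 0.000
step 30 | θ: -1.602 -0.285 | dq: -5.470 3.728 | tip: -0.086 0.593 0.135 | tau: 0.000 0.000
step 31 | θ: -1.684 -0.224 | dq: -5.458 4.453 | tip: -0.092 0.603 0.085 | tau: 0.000 0.000
step 32 | θ: -1.766 -0.152 | dq: -5.433 5.145 | tip: -0.098 0.610 0.031 | tau: 0.000 0.000
step 33 | θ: -1.847 -0.070 | dq: -5.410 5.774 | tip: -0.104 0.610 -0.025 | tau: 0.000 0.000
step 34 | θ: -1.928 0.021 | dq: -5.404 6.310 | tip: -0.110 0.605 -0.083 | tau: 0.000 0.000
step 35 | θ: -2.009 0.119 | dq: -5.429 6.725 | tip: -0.115 0.591 -0.141 | tau: 0.000 0.000
step 36 | θ: -2.091 0.222 | dq: -5.497 6.991 | tip: -0.121 0.570 -0.199 | tau: 0.000 0.000
step 37 | θ: -2.174 0.328 | dq: -5.617 7.087 | tip: -0.128 0.541 -0.255 | tau: 0.000 0.000
step 38 | θ: -2.260 0.434 | dq: -5.793 6.993 | tip: -0.135 0.504 -0.307 | tau: 0.000 0.000
step 39 | θ: -2.348 0.537 | dq: -6.024 6.699 | tip: -0.144 0.460 -0.355 | tau: 0.000 0.000
step 40 | θ: -2.441 0.634 | dq: -6.301 6.200 | tip: -0.153 0.409 -0.396 | tau: 0.000 0.000
step 41 | θ: -2.538 0.722 | dq: -6.610 5.501 | tip: -0.165 0.353 -0.431 | tau: 0.000 0.000
step 42 | θ: -2.639 0.798 | dq: -6.929 4.620 | tip: -0.178 0.294 -0.458 | tau: 0.000 0.000
step 43 | θ: -2.745 0.860 | dq: -7.230 3.588 | tip: -0.193 0.232 -0.478 | tau: 0.000 0.000
step 44 | θ: -2.856 0.905 | dq: -7.485 2.447 | tip: -0.209 0.169 -0.490 | tau: 0.000 0.000
step 45 | θ: -2.970 0.933 | dq: -7.669 1.252 | tip: -0.227 0.107 -0.495 | tau: 0.000 0.000
step 46 | θ: -3.086 0.942 | dq: -7.766 0.062 | tip: -0.246 0.045 -0.494 | tau: 0.000 0.000
step 47 | θ: -3.202 0.935 | dq: -7.769 -1.050 | tip: -0.266 -0.016 -0.487 | tau: 0.000 0.000
step 48 | θ: -3.318 0.912 | dq: -7.685 -2.046 | tip: -0.287 -0.074 -0.473 | tau: 0.000 0.000
step 49 | θ: -3.432 0.874 | dq: -7.528 -2.891 | tip: -0.307 -0.129 -0.454 | tau: 0.000 0.000
step 50 | θ: -3.544 0.826 | dq: -7.316 -3.564 | tip: -0.327 -0.181 -0.429 | tau: 0.000 0.000
step 51 | θ: -3.652 0.768 | dq: -7.068 -4.056 | tip: -0.346 -0.228 -0.400 | tau: 0.000 0.000
step 52 | θ: -3.756 0.705 | dq: -6.796 -4.372 | tip: -0.363 -0.271 -0.366 | tau: 0.000 0.000
step 53 | θ: -3.855 0.638 | dq: -6.513 -4.527 | tip: -0.379 -0.310 -0.329 | tau: 0.000 0.000
step 54 | θ: -3.951 0.570 | dq: -6.225 -4.539 | tip: -0.392 -0.343 -0.290 | tau: 0.000 0.000
step 55 | θ: -4.042 0.502 | dq: -5.936 -4.434 | tip: -0.402 -0.371 -0.249 | tau: 0.000 0.000
step 56 | θ: -4.129 0.437 | dq: -5.648 -4.237 | tip: -0.410 -0.395 -0.207 | tau: 0.000 0.000
step 57 | θ: -4.212 0.376 | dq: -5.360 -3.971 | tip: -0.415 -0.414 -0.165 | tau: 0.000 0.000
step 58 | θ: -4.290 0.318 | dq: -5.071 -3.660 | tip: -0.418 -0.430 -0.125 | tau: 0.000 0.000
step 59 | θ: -4.364 0.266 | dq: -4.782 -3.322 | tip: -0.419 -0.442 -0.085 | tau: 0.000 0.000
step 60 | θ: -4.433 0.219 | dq: -4.491 -2.975 | tip: -0.418 -0.451 -0.048 | tau: 0.000 0.000
step 61 | θ: -4.498 0.177 | dq: -4.198 -2.633 | tip: -0.415 -0.457 -0.013 | tau: 0.000 0.000
step 62 | θ: -4.559 0.140 | dq: -3.905 -2.305 | tip: -0.412 -0.461 0.020 | tau: 0.000 0.000
step 63 | θ: -4.616 0.107 | dq: -3.611 -1.999 | tip: -0.407 -0.464 0.050 | tau: 0.000 0.000
step 64 | θ: -4.668 0.080 | dq: -3.318 -1.721 | tip: -0.402 -0.465 0.078 | tau: 0.000 0.000
step 65 | θ: -4.715 0.056 | dq: -3.026 -1.473 | tip: -0.397 -0.465 0.103 | tau: 0.000 0.000
step 66 | θ: -4.758 0.035 | dq: -2.737 -1.256 | tip: -0.391 -0.464 0.126 | tau: 0.000 0.000
step 67 | θ: -4.797 0.018 | dq: -2.450 -1.070 | tip: -0.386 -0.463 0.146 | tau: 0.000 0.000
step 68 | θ: -4.832 0.003 | dq: -2.167 -0.914 | tip: -0.381 -0.461 0.164 | tau: 0.000 0.000
step 69 | θ: -4.862 -0.010 | dq: -1.887 -0.785 | tip: -0.376 -0.459 0.180


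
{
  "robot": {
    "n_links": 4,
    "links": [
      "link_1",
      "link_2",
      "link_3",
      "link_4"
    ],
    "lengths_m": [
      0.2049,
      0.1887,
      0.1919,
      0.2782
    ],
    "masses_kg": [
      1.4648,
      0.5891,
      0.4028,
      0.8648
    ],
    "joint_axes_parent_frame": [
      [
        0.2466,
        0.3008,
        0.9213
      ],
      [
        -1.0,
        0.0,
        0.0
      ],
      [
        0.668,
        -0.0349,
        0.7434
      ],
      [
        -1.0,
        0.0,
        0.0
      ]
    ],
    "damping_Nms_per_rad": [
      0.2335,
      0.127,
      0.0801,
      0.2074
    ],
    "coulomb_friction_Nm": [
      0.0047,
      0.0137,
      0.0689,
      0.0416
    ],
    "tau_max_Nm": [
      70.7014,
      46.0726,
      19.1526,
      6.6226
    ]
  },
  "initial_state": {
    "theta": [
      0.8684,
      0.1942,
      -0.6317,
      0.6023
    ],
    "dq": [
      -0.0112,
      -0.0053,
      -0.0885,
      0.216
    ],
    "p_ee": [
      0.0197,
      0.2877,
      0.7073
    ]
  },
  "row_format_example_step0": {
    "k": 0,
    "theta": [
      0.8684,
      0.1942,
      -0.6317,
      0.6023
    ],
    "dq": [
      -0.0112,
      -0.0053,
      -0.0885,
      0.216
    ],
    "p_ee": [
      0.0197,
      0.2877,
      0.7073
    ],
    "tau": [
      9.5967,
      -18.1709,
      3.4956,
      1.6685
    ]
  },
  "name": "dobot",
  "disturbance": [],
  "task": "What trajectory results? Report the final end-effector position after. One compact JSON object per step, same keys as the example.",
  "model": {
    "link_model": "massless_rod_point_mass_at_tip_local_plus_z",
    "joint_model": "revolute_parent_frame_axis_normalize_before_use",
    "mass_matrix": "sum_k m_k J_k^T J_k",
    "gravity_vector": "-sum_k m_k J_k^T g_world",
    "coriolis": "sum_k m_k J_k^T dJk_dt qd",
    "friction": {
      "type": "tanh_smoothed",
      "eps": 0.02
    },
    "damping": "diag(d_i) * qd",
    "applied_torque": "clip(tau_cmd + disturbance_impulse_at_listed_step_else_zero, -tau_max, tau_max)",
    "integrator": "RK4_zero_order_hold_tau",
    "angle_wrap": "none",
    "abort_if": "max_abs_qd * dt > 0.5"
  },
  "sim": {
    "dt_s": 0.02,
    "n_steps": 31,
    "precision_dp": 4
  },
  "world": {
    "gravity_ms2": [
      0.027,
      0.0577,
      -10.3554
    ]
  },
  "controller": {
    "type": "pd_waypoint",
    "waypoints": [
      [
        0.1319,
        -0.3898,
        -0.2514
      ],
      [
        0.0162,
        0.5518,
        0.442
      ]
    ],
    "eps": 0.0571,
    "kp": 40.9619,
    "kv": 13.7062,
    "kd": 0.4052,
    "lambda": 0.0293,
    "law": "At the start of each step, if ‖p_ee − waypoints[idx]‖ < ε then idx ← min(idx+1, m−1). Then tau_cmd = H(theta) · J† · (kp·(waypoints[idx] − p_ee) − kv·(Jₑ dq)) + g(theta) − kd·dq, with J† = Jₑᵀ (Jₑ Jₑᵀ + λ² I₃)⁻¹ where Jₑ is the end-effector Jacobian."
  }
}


{"k":1,"theta":[0.9106,0.1754,-0.6349,0.6634],"dq":[4.1215,-1.8395,-0.311,5.5689],"p_ee":[0.0207,0.2837,0.6994],"tau":[5.1558,-12.2537,3.0254,-1.0203]}
{"k":2,"theta":[1.0103,0.1301,-0.6491,0.7826],"dq":[5.732,-2.7061,-0.9692,6.3919],"p_ee":[0.0255,0.2722,0.6836],"tau":[2.7974,-7.2431,2.6179,-0.8759]}
{"k":3,"theta":[1.124,0.0706,-0.6624,0.9179],"dq":[5.6397,-3.2447,-0.3692,7.09],"p_ee":[0.0342,0.2568,0.6648],"tau":[1.4307,-3.2811,1.7899,-0.7306]}
{"k":4,"theta":[1.2322,0.0034,-0.6644,1.0603],"dq":[5.2062,-3.4775,0.1399,7.1341],"p_ee":[0.0456,0.2393,0.6444],"tau":[0.5716,-0.488,1.1977,-0.4268]}
{"k":5,"theta":[1.3307,-0.0666,-0.6573,1.2015],"dq":[4.677,-3.533,0.5538,6.9959],"p_ee":[0.0587,0.2212,0.6229],"tau":[-0.0482,1.4522,0.8106,-0.2258]}
{"k":6,"theta":[1.4185,-0.1366,-0.6425,1.3396],"dq":[4.1309,-3.462,0.9003,6.8253],"p_ee":[0.0725,0.2035,0.6003],"tau":[-0.5665,2.7981,0.5341,-0.1642]}
{"k":7,"theta":[1.4957,-0.2041,-0.6218,1.4741],"dq":[3.6187,-3.2934,1.1549,6.632],"p_ee":[0.0861,0.1863,0.5767],"tau":[-1.0305,3.7148,0.3531,-0.2083]}
{"k":8,"theta":[1.5631,-0.2676,-0.5968,1.6046],"dq":[3.1496,-3.0523,1.3308,6.4336],"p_ee":[0.0989,0.17,0.5521],"tau":[-1.4655,4.3318,0.2411,-0.3338]}
{"k":9,"theta":[1.6215,-0.3257,-0.569,1.7312],"dq":[2.7177,-2.7576,1.4443,6.2383],"p_ee":[0.1107,0.1547,0.5268],"tau":[-1.889,4.746,0.1754,-0.5171]}
{"k":10,"theta":[1.6715,-0.3775,-0.5395,1.8539],"dq":[2.3105,-2.4238,1.5076,6.0488],"p_ee":[0.1212,0.1402,0.5008],"tau":[-2.3191,5.0296,0.1392,-0.7374]}
{"k":11,"theta":[1.7135,-0.4224,-0.5092,1.9729],"dq":[1.9108,-2.0624,1.5251,5.8645],"p_ee":[0.1302,0.1267,0.4745],"tau":[-2.7768,5.2364,0.122,-0.9769]}
{"k":12,"theta":[1.7474,-0.4599,-0.479,2.0882],"dq":[1.4976,-1.6835,1.4922,5.6826],"p_ee":[0.1378,0.1142,0.4481],"tau":[-3.2879,5.406,0.1192,-1.22]}
{"k":13,"theta":[1.7726,-0.4898,-0.4502,2.1998],"dq":[1.046,-1.298,1.3929,5.4985],"p_ee":[0.1441,0.1025,0.4216],"tau":[-3.8803,5.5678,0.1316,-1.4526]}
{"k":14,"theta":[1.7882,-0.512,-0.4242,2.3077],"dq":[0.5267,-0.9182,1.1976,5.3061],"p_ee":[0.149,0.0919,0.3954],"tau":[-4.578,5.7443,0.1641,-1.6596]}
{"k":15,"theta":[1.7924,-0.5268,-0.4035,2.4117],"dq":[-0.0927,-0.5587,0.8623,5.0965],"p_ee":[0.1528,0.0821,0.3695],"tau":[-5.3848,5.9558,0.223,-1.8238]}
{"k":16,"theta":[1.7829,-0.5348,-0.3912,2.5112],"dq":[-0.8424,-0.2331,0.3341,4.8599],"p_ee":[0.1558,0.0731,0.3443],"tau":[-6.248,6.2288,0.3083,-1.9241]}
{"k":17,"theta":[1.7571,-0.5363,-0.391,2.606],"dq":[-1.7238,0.0841,-0.3194,4.6244],"p_ee":[0.1583,0.0643,0.3198],"tau":[-6.9502,6.605,0.3314,-1.9544]}
{"k":18,"theta":[1.7128,-0.5314,-0.405,2.6961],"dq":[-2.7065,0.3981,-1.138,4.3727],"p_ee":[0.1609,0.0549,0.2967],"tau":[-7.2362,7.2432,0.2557,-1.8969]}
{"k":19,"theta":[1.649,-0.5191,-0.4368,2.7813],"dq":[-3.6737,0.7997,-2.1005,4.1239],"p_ee":[0.164,0.0437,0.2754],"tau":[-6.8948,8.5055,-0.0365,-1.7688]}
{"k":20,"theta":[1.5686,-0.4949,-0.486,2.8632],"dq":[-4.3811,1.5956,-2.8468,4.0399],"p_ee":[0.168,0.0294,0.257],"tau":[-6.173,11.0111,-0.8756,-1.6836]}
{"k":21,"theta":[1.4779,-0.4483,-0.5522,2.9445],"dq":[-4.7061,3.0381,-3.7846,4.0776],"p_ee":[0.1729,0.0109,0.2434],"tau":[-3.8277,7.1313,-0.2131,-1.6731]}
{"k":22,"theta":[1.383,-0.382,-0.6317,3.0245],"dq":[-4.7227,3.6493,-3.8237,4.0159],"p_ee":[0.1784,-0.012,0.2372],"tau":[5.12,-17.1822,5.09,-1.7921]}
{"k":23,"theta":[1.2926,-0.3533,-0.6603,3.0994],"dq":[-4.243,-0.6664,1.0244,3.5031],"p_ee":[0.1827,-0.0365,0.2371],"tau":[5.7,-16.0791,3.3755,-1.6658]}
{"k":24,"theta":[1.2098,-0.4201,-0.6746,3.1447],"dq":[-3.8316,-5.6756,-1.526,1.3578],"p_ee":[0.1842,-0.0579,0.2326],"tau":[3.1388,-6.7238,2.8613,-0.5922]}
{"k":25,"theta":[1.1519,-0.5293,-0.6151,3.1924],"dq":[-2.1979,-5.4741,6.4324,3.1217],"p_ee":[0.1856,-0.0753,0.2214],"tau":[-0.3137,-2.812,-1.0859,-1.3162]}
{"k":26,"theta":[1.1033,-0.6816,-0.6328,3.2139],"dq":[-2.4407,-9.2256,-6.0402,-0.2668],"p_ee":[0.184,-0.0909,0.2042],"tau":[0.2678,3.9021,2.6818,0.02]}
{"k":27,"theta":[1.0756,-0.8004,-0.512,3.2813],"dq":[-0.8604,-3.3667,14.7404,6.109],"p_ee":[0.1848,-0.1035,0.1828],"tau":[-6.3468,3.799,-6.0309,-3.1655]}
{"k":28,"theta":[1.0417,-0.9545,-0.6015,3.2993],"dq":[-2.3447,-10.7124,-18.2796,-2.4684],"p_ee":[0.1785,-0.1187,0.1616],"tau":[5.0262,7.3884,6.8743,0.2527]}
{"k":29,"theta":[1.0189,-1.0359,-0.4811,3.3935],"dq":[-0.592,1.067,23.3328,10.0366],"p_ee":[0.1778,-0.1311,0.1361],"tau":[-13.0277,6.6831,-10.6959,-5.7859]}
{"k":30,"theta":[0.989,-1.1303,-0.5183,3.4532],"dq":[-2.1532,-8.7814,-19.5771,-1.5281],"p_ee":[0.1718,-0.1484,0.1146],"tau":[10.9745,4.4827,8.3866,-1.1162]}
{"k":31,"theta":[0.9601,-1.2089,-0.5526,3.5268],"dq":[-0.7434,-0.0343,12.3348,7.5157],"p_ee":[0.1662,-0.1681,0.0933]}
{"summary": "final p_ee position (m): 0.1662 -0.1681 0.0933"}
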